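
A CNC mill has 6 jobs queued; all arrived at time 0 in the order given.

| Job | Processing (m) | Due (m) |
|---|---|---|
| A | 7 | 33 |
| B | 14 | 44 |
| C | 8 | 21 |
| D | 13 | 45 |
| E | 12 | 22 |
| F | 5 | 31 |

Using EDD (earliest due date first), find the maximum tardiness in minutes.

14

EDD (increasing due date): C E F A B D.
C: 0→8, due 21, tardiness 0
E: 8→20, due 22, tardiness 0
F: 20→25, due 31, tardiness 0
A: 25→32, due 33, tardiness 0
B: 32→46, due 44, tardiness 2
D: 46→59, due 45, tardiness 14
Maximum = 14.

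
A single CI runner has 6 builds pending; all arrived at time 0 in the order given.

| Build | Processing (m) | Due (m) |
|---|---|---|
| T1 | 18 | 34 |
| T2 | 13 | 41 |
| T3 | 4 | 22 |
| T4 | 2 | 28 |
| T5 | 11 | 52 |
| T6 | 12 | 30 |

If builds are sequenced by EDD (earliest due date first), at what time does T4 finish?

6

EDD (increasing due date): T3 T4 T6 T1 T2 T5.
T3: 0→4
T4: 4→6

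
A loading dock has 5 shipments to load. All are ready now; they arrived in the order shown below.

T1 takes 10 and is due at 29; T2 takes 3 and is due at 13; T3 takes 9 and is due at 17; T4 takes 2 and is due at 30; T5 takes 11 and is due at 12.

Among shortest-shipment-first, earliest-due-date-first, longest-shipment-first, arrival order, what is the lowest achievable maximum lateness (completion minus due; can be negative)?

SPT (increasing processing time): T4 T2 T3 T1 T5.
T4: 0→2, due 30, lateness -28
T2: 2→5, due 13, lateness -8
T3: 5→14, due 17, lateness -3
T1: 14→24, due 29, lateness -5
T5: 24→35, due 12, lateness 23
Maximum = 23.
EDD (increasing due date): T5 T2 T3 T1 T4.
T5: 0→11, due 12, lateness -1
T2: 11→14, due 13, lateness 1
T3: 14→23, due 17, lateness 6
T1: 23→33, due 29, lateness 4
T4: 33→35, due 30, lateness 5
Maximum = 6.
LPT (decreasing processing time): T5 T1 T3 T2 T4.
T5: 0→11, due 12, lateness -1
T1: 11→21, due 29, lateness -8
T3: 21→30, due 17, lateness 13
T2: 30→33, due 13, lateness 20
T4: 33→35, due 30, lateness 5
Maximum = 20.
FIFO (arrival order): T1 T2 T3 T4 T5.
T1: 0→10, due 29, lateness -19
T2: 10→13, due 13, lateness 0
T3: 13→22, due 17, lateness 5
T4: 22→24, due 30, lateness -6
T5: 24→35, due 12, lateness 23
Maximum = 23.
SPT 23, EDD 6, LPT 20, FIFO 23 → minimum 6.

6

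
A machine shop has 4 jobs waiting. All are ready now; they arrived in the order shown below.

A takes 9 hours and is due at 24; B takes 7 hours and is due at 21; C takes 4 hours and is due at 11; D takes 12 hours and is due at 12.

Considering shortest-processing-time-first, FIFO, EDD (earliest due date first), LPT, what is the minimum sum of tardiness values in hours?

SPT (increasing processing time): C B A D.
C: 0→4, due 11, tardiness 0
B: 4→11, due 21, tardiness 0
A: 11→20, due 24, tardiness 0
D: 20→32, due 12, tardiness 20
Sum = 0+0+0+20 = 20.
FIFO (arrival order): A B C D.
A: 0→9, due 24, tardiness 0
B: 9→16, due 21, tardiness 0
C: 16→20, due 11, tardiness 9
D: 20→32, due 12, tardiness 20
Sum = 0+0+9+20 = 29.
EDD (increasing due date): C D B A.
C: 0→4, due 11, tardiness 0
D: 4→16, due 12, tardiness 4
B: 16→23, due 21, tardiness 2
A: 23→32, due 24, tardiness 8
Sum = 0+4+2+8 = 14.
LPT (decreasing processing time): D A B C.
D: 0→12, due 12, tardiness 0
A: 12→21, due 24, tardiness 0
B: 21→28, due 21, tardiness 7
C: 28→32, due 11, tardiness 21
Sum = 0+0+7+21 = 28.
SPT 20, FIFO 29, EDD 14, LPT 28 → minimum 14.

14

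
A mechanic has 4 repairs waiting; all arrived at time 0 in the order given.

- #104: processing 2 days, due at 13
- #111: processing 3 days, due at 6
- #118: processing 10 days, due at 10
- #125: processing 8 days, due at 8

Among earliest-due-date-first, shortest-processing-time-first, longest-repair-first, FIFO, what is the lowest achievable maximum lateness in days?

11

EDD (increasing due date): #111 #125 #118 #104.
#111: 0→3, due 6, lateness -3
#125: 3→11, due 8, lateness 3
#118: 11→21, due 10, lateness 11
#104: 21→23, due 13, lateness 10
Maximum = 11.
SPT (increasing processing time): #104 #111 #125 #118.
#104: 0→2, due 13, lateness -11
#111: 2→5, due 6, lateness -1
#125: 5→13, due 8, lateness 5
#118: 13→23, due 10, lateness 13
Maximum = 13.
LPT (decreasing processing time): #118 #125 #111 #104.
#118: 0→10, due 10, lateness 0
#125: 10→18, due 8, lateness 10
#111: 18→21, due 6, lateness 15
#104: 21→23, due 13, lateness 10
Maximum = 15.
FIFO (arrival order): #104 #111 #118 #125.
#104: 0→2, due 13, lateness -11
#111: 2→5, due 6, lateness -1
#118: 5→15, due 10, lateness 5
#125: 15→23, due 8, lateness 15
Maximum = 15.
EDD 11, SPT 13, LPT 15, FIFO 15 → minimum 11.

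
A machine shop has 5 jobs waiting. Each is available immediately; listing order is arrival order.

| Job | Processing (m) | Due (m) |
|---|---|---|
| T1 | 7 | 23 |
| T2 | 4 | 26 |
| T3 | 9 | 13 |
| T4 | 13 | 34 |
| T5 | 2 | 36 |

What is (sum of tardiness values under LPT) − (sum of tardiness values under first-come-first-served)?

LPT (decreasing processing time): T4 T3 T1 T2 T5.
T4: 0→13, due 34, tardiness 0
T3: 13→22, due 13, tardiness 9
T1: 22→29, due 23, tardiness 6
T2: 29→33, due 26, tardiness 7
T5: 33→35, due 36, tardiness 0
Sum = 0+9+6+7+0 = 22.
FIFO (arrival order): T1 T2 T3 T4 T5.
T1: 0→7, due 23, tardiness 0
T2: 7→11, due 26, tardiness 0
T3: 11→20, due 13, tardiness 7
T4: 20→33, due 34, tardiness 0
T5: 33→35, due 36, tardiness 0
Sum = 0+0+7+0+0 = 7.
Difference = 22 − 7 = 15.

15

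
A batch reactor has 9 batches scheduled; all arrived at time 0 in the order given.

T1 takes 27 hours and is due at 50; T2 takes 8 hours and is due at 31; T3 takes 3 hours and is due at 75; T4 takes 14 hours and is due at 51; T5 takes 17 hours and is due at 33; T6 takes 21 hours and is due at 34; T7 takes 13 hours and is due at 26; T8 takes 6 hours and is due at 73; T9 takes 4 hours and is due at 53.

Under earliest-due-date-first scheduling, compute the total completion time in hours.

644

EDD (increasing due date): T7 T2 T5 T6 T1 T4 T9 T8 T3.
T7: 0→13
T2: 13→21
T5: 21→38
T6: 38→59
T1: 59→86
T4: 86→100
T9: 100→104
T8: 104→110
T3: 110→113
Sum = 13+21+38+59+86+100+104+110+113 = 644.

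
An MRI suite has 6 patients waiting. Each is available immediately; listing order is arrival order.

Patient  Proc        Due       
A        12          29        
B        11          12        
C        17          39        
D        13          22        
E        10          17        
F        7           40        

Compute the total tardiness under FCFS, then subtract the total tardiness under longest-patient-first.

-19

FIFO (arrival order): A B C D E F.
A: 0→12, due 29, tardiness 0
B: 12→23, due 12, tardiness 11
C: 23→40, due 39, tardiness 1
D: 40→53, due 22, tardiness 31
E: 53→63, due 17, tardiness 46
F: 63→70, due 40, tardiness 30
Sum = 0+11+1+31+46+30 = 119.
LPT (decreasing processing time): C D A B E F.
C: 0→17, due 39, tardiness 0
D: 17→30, due 22, tardiness 8
A: 30→42, due 29, tardiness 13
B: 42→53, due 12, tardiness 41
E: 53→63, due 17, tardiness 46
F: 63→70, due 40, tardiness 30
Sum = 0+8+13+41+46+30 = 138.
Difference = 119 − 138 = -19.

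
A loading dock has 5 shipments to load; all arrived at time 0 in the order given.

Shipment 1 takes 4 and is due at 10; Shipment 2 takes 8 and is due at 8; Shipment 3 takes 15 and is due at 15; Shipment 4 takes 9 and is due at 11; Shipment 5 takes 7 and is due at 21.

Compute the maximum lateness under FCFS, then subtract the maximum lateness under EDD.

FIFO (arrival order): Shipment 1 Shipment 2 Shipment 3 Shipment 4 Shipment 5.
Shipment 1: 0→4, due 10, lateness -6
Shipment 2: 4→12, due 8, lateness 4
Shipment 3: 12→27, due 15, lateness 12
Shipment 4: 27→36, due 11, lateness 25
Shipment 5: 36→43, due 21, lateness 22
Maximum = 25.
EDD (increasing due date): Shipment 2 Shipment 1 Shipment 4 Shipment 3 Shipment 5.
Shipment 2: 0→8, due 8, lateness 0
Shipment 1: 8→12, due 10, lateness 2
Shipment 4: 12→21, due 11, lateness 10
Shipment 3: 21→36, due 15, lateness 21
Shipment 5: 36→43, due 21, lateness 22
Maximum = 22.
Difference = 25 − 22 = 3.

3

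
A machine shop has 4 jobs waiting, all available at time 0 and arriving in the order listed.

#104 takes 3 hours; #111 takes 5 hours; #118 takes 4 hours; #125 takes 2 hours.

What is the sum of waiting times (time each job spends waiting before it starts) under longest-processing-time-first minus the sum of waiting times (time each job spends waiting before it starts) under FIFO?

3

LPT (decreasing processing time): #111 #118 #104 #125.
#111: waits 0, runs 0→5
#118: waits 5, runs 5→9
#104: waits 9, runs 9→12
#125: waits 12, runs 12→14
Sum = 0+5+9+12 = 26.
FIFO (arrival order): #104 #111 #118 #125.
#104: waits 0, runs 0→3
#111: waits 3, runs 3→8
#118: waits 8, runs 8→12
#125: waits 12, runs 12→14
Sum = 0+3+8+12 = 23.
Difference = 26 − 23 = 3.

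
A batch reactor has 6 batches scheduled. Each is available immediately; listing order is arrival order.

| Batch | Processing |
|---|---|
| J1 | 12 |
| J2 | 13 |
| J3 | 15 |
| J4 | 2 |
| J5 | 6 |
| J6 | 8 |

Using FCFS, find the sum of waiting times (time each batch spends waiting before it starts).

167

FIFO (arrival order): J1 J2 J3 J4 J5 J6.
J1: waits 0, runs 0→12
J2: waits 12, runs 12→25
J3: waits 25, runs 25→40
J4: waits 40, runs 40→42
J5: waits 42, runs 42→48
J6: waits 48, runs 48→56
Sum = 0+12+25+40+42+48 = 167.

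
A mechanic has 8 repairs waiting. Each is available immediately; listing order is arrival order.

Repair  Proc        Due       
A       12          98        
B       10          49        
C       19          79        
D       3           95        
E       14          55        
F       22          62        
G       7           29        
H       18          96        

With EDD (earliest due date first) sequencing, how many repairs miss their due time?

1

EDD (increasing due date): G B E F C D H A.
G: 0→7, due 29, tardiness 0
B: 7→17, due 49, tardiness 0
E: 17→31, due 55, tardiness 0
F: 31→53, due 62, tardiness 0
C: 53→72, due 79, tardiness 0
D: 72→75, due 95, tardiness 0
H: 75→93, due 96, tardiness 0
A: 93→105, due 98, tardiness 7
Late repairs: 1.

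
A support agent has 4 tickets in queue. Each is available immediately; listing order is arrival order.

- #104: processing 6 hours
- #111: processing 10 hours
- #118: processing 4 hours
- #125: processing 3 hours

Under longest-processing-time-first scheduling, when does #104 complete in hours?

LPT (decreasing processing time): #111 #104 #118 #125.
#111: 0→10
#104: 10→16

16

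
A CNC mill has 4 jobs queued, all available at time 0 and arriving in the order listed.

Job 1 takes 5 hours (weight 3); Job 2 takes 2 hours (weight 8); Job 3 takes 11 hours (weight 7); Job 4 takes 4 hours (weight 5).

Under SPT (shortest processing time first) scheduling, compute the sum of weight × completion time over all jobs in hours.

233

SPT (increasing processing time): Job 2 Job 4 Job 1 Job 3.
Job 2: finishes 2, weight 8, w·C = 16
Job 4: finishes 6, weight 5, w·C = 30
Job 1: finishes 11, weight 3, w·C = 33
Job 3: finishes 22, weight 7, w·C = 154
Sum = 16+30+33+154 = 233.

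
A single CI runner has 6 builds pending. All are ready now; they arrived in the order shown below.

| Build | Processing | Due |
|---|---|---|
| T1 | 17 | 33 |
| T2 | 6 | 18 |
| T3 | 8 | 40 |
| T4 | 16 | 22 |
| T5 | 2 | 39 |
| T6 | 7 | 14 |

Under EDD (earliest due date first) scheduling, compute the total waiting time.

EDD (increasing due date): T6 T2 T4 T1 T5 T3.
T6: waits 0, runs 0→7
T2: waits 7, runs 7→13
T4: waits 13, runs 13→29
T1: waits 29, runs 29→46
T5: waits 46, runs 46→48
T3: waits 48, runs 48→56
Sum = 0+7+13+29+46+48 = 143.

143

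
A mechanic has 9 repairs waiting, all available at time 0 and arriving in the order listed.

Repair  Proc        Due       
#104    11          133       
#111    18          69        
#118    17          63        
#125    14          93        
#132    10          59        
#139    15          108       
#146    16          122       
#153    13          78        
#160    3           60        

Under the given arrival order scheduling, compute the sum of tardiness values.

104

FIFO (arrival order): #104 #111 #118 #125 #132 #139 #146 #153 #160.
#104: 0→11, due 133, tardiness 0
#111: 11→29, due 69, tardiness 0
#118: 29→46, due 63, tardiness 0
#125: 46→60, due 93, tardiness 0
#132: 60→70, due 59, tardiness 11
#139: 70→85, due 108, tardiness 0
#146: 85→101, due 122, tardiness 0
#153: 101→114, due 78, tardiness 36
#160: 114→117, due 60, tardiness 57
Sum = 0+0+0+0+11+0+0+36+57 = 104.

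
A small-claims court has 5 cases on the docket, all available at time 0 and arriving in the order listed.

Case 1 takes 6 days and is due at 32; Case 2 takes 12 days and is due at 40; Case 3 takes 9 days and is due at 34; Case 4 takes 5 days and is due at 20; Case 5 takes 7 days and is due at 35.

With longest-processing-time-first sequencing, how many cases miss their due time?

2

LPT (decreasing processing time): Case 2 Case 3 Case 5 Case 1 Case 4.
Case 2: 0→12, due 40, tardiness 0
Case 3: 12→21, due 34, tardiness 0
Case 5: 21→28, due 35, tardiness 0
Case 1: 28→34, due 32, tardiness 2
Case 4: 34→39, due 20, tardiness 19
Late cases: 2.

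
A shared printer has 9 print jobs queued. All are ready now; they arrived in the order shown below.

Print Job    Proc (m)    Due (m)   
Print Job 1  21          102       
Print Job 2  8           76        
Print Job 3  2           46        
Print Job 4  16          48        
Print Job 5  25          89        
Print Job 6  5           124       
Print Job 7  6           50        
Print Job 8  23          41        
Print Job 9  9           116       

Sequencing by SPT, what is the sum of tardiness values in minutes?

SPT (increasing processing time): Print Job 3 Print Job 6 Print Job 7 Print Job 2 Print Job 9 Print Job 4 Print Job 1 Print Job 8 Print Job 5.
Print Job 3: 0→2, due 46, tardiness 0
Print Job 6: 2→7, due 124, tardiness 0
Print Job 7: 7→13, due 50, tardiness 0
Print Job 2: 13→21, due 76, tardiness 0
Print Job 9: 21→30, due 116, tardiness 0
Print Job 4: 30→46, due 48, tardiness 0
Print Job 1: 46→67, due 102, tardiness 0
Print Job 8: 67→90, due 41, tardiness 49
Print Job 5: 90→115, due 89, tardiness 26
Sum = 0+0+0+0+0+0+0+49+26 = 75.

75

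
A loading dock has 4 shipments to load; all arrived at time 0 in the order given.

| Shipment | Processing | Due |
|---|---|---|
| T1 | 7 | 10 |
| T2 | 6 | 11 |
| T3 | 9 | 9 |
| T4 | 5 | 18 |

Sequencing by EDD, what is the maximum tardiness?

11

EDD (increasing due date): T3 T1 T2 T4.
T3: 0→9, due 9, tardiness 0
T1: 9→16, due 10, tardiness 6
T2: 16→22, due 11, tardiness 11
T4: 22→27, due 18, tardiness 9
Maximum = 11.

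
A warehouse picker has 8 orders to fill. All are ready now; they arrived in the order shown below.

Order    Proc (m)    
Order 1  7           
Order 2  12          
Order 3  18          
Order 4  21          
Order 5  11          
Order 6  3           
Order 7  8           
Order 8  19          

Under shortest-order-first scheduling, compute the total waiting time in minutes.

SPT (increasing processing time): Order 6 Order 1 Order 7 Order 5 Order 2 Order 3 Order 8 Order 4.
Order 6: waits 0, runs 0→3
Order 1: waits 3, runs 3→10
Order 7: waits 10, runs 10→18
Order 5: waits 18, runs 18→29
Order 2: waits 29, runs 29→41
Order 3: waits 41, runs 41→59
Order 8: waits 59, runs 59→78
Order 4: waits 78, runs 78→99
Sum = 0+3+10+18+29+41+59+78 = 238.

238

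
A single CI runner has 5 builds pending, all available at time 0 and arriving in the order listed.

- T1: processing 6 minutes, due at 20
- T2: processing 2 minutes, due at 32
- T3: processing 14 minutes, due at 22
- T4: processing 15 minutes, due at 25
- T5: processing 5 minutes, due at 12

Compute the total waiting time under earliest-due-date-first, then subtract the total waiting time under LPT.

EDD (increasing due date): T5 T1 T3 T4 T2.
T5: waits 0, runs 0→5
T1: waits 5, runs 5→11
T3: waits 11, runs 11→25
T4: waits 25, runs 25→40
T2: waits 40, runs 40→42
Sum = 0+5+11+25+40 = 81.
LPT (decreasing processing time): T4 T3 T1 T5 T2.
T4: waits 0, runs 0→15
T3: waits 15, runs 15→29
T1: waits 29, runs 29→35
T5: waits 35, runs 35→40
T2: waits 40, runs 40→42
Sum = 0+15+29+35+40 = 119.
Difference = 81 − 119 = -38.

-38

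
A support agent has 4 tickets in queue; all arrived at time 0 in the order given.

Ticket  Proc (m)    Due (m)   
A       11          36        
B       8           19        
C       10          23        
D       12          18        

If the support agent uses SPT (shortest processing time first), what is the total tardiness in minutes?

23

SPT (increasing processing time): B C A D.
B: 0→8, due 19, tardiness 0
C: 8→18, due 23, tardiness 0
A: 18→29, due 36, tardiness 0
D: 29→41, due 18, tardiness 23
Sum = 0+0+0+23 = 23.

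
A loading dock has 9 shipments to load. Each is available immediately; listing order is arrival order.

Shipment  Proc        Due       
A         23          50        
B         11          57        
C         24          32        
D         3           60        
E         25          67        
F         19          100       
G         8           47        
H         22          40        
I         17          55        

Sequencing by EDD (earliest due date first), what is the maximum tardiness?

EDD (increasing due date): C H G A I B D E F.
C: 0→24, due 32, tardiness 0
H: 24→46, due 40, tardiness 6
G: 46→54, due 47, tardiness 7
A: 54→77, due 50, tardiness 27
I: 77→94, due 55, tardiness 39
B: 94→105, due 57, tardiness 48
D: 105→108, due 60, tardiness 48
E: 108→133, due 67, tardiness 66
F: 133→152, due 100, tardiness 52
Maximum = 66.

66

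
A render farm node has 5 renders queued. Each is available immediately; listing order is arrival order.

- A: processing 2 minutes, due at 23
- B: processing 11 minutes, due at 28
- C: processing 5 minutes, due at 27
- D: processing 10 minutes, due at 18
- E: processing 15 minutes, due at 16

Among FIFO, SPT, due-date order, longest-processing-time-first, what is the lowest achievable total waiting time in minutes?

54

FIFO (arrival order): A B C D E.
A: waits 0, runs 0→2
B: waits 2, runs 2→13
C: waits 13, runs 13→18
D: waits 18, runs 18→28
E: waits 28, runs 28→43
Sum = 0+2+13+18+28 = 61.
SPT (increasing processing time): A C D B E.
A: waits 0, runs 0→2
C: waits 2, runs 2→7
D: waits 7, runs 7→17
B: waits 17, runs 17→28
E: waits 28, runs 28→43
Sum = 0+2+7+17+28 = 54.
EDD (increasing due date): E D A C B.
E: waits 0, runs 0→15
D: waits 15, runs 15→25
A: waits 25, runs 25→27
C: waits 27, runs 27→32
B: waits 32, runs 32→43
Sum = 0+15+25+27+32 = 99.
LPT (decreasing processing time): E B D C A.
E: waits 0, runs 0→15
B: waits 15, runs 15→26
D: waits 26, runs 26→36
C: waits 36, runs 36→41
A: waits 41, runs 41→43
Sum = 0+15+26+36+41 = 118.
FIFO 61, SPT 54, EDD 99, LPT 118 → minimum 54.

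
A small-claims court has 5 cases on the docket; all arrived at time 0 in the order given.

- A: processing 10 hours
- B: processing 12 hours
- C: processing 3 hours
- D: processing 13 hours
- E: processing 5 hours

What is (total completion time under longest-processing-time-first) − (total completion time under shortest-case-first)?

LPT (decreasing processing time): D B A E C.
D: 0→13
B: 13→25
A: 25→35
E: 35→40
C: 40→43
Sum = 13+25+35+40+43 = 156.
SPT (increasing processing time): C E A B D.
C: 0→3
E: 3→8
A: 8→18
B: 18→30
D: 30→43
Sum = 3+8+18+30+43 = 102.
Difference = 156 − 102 = 54.

54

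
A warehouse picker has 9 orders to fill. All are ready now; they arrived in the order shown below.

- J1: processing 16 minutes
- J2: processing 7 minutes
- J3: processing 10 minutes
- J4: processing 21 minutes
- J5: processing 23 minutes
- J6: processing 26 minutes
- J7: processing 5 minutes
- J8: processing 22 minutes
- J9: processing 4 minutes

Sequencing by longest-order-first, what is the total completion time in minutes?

853

LPT (decreasing processing time): J6 J5 J8 J4 J1 J3 J2 J7 J9.
J6: 0→26
J5: 26→49
J8: 49→71
J4: 71→92
J1: 92→108
J3: 108→118
J2: 118→125
J7: 125→130
J9: 130→134
Sum = 26+49+71+92+108+118+125+130+134 = 853.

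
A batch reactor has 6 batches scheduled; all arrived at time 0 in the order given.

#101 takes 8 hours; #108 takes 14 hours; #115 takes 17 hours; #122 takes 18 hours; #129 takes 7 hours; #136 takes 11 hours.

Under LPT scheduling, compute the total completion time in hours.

305

LPT (decreasing processing time): #122 #115 #108 #136 #101 #129.
#122: 0→18
#115: 18→35
#108: 35→49
#136: 49→60
#101: 60→68
#129: 68→75
Sum = 18+35+49+60+68+75 = 305.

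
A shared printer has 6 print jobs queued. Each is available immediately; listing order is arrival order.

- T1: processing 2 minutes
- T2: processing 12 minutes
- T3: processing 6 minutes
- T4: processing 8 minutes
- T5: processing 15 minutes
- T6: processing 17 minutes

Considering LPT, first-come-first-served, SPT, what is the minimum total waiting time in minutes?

LPT (decreasing processing time): T6 T5 T2 T4 T3 T1.
T6: waits 0, runs 0→17
T5: waits 17, runs 17→32
T2: waits 32, runs 32→44
T4: waits 44, runs 44→52
T3: waits 52, runs 52→58
T1: waits 58, runs 58→60
Sum = 0+17+32+44+52+58 = 203.
FIFO (arrival order): T1 T2 T3 T4 T5 T6.
T1: waits 0, runs 0→2
T2: waits 2, runs 2→14
T3: waits 14, runs 14→20
T4: waits 20, runs 20→28
T5: waits 28, runs 28→43
T6: waits 43, runs 43→60
Sum = 0+2+14+20+28+43 = 107.
SPT (increasing processing time): T1 T3 T4 T2 T5 T6.
T1: waits 0, runs 0→2
T3: waits 2, runs 2→8
T4: waits 8, runs 8→16
T2: waits 16, runs 16→28
T5: waits 28, runs 28→43
T6: waits 43, runs 43→60
Sum = 0+2+8+16+28+43 = 97.
LPT 203, FIFO 107, SPT 97 → minimum 97.

97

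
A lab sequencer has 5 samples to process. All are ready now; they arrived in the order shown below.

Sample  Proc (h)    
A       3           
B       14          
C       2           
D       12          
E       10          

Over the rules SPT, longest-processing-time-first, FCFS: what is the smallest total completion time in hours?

SPT (increasing processing time): C A E D B.
C: 0→2
A: 2→5
E: 5→15
D: 15→27
B: 27→41
Sum = 2+5+15+27+41 = 90.
LPT (decreasing processing time): B D E A C.
B: 0→14
D: 14→26
E: 26→36
A: 36→39
C: 39→41
Sum = 14+26+36+39+41 = 156.
FIFO (arrival order): A B C D E.
A: 0→3
B: 3→17
C: 17→19
D: 19→31
E: 31→41
Sum = 3+17+19+31+41 = 111.
SPT 90, LPT 156, FIFO 111 → minimum 90.

90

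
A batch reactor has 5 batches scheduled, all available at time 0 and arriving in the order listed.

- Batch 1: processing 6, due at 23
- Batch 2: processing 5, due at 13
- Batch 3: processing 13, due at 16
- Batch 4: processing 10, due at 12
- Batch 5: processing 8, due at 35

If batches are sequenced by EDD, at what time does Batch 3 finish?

EDD (increasing due date): Batch 4 Batch 2 Batch 3 Batch 1 Batch 5.
Batch 4: 0→10
Batch 2: 10→15
Batch 3: 15→28

28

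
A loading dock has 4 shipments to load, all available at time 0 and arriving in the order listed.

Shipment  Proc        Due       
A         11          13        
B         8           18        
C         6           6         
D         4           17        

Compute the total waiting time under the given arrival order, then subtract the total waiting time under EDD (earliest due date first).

FIFO (arrival order): A B C D.
A: waits 0, runs 0→11
B: waits 11, runs 11→19
C: waits 19, runs 19→25
D: waits 25, runs 25→29
Sum = 0+11+19+25 = 55.
EDD (increasing due date): C A D B.
C: waits 0, runs 0→6
A: waits 6, runs 6→17
D: waits 17, runs 17→21
B: waits 21, runs 21→29
Sum = 0+6+17+21 = 44.
Difference = 55 − 44 = 11.

11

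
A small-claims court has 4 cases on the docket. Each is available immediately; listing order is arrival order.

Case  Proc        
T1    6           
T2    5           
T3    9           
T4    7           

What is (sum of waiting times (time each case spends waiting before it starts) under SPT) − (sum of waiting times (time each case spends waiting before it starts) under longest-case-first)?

SPT (increasing processing time): T2 T1 T4 T3.
T2: waits 0, runs 0→5
T1: waits 5, runs 5→11
T4: waits 11, runs 11→18
T3: waits 18, runs 18→27
Sum = 0+5+11+18 = 34.
LPT (decreasing processing time): T3 T4 T1 T2.
T3: waits 0, runs 0→9
T4: waits 9, runs 9→16
T1: waits 16, runs 16→22
T2: waits 22, runs 22→27
Sum = 0+9+16+22 = 47.
Difference = 34 − 47 = -13.

-13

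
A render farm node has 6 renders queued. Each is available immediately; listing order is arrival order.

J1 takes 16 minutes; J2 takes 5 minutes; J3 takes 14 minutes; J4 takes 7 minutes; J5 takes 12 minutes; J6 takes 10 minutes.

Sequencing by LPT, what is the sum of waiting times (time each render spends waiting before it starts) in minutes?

LPT (decreasing processing time): J1 J3 J5 J6 J4 J2.
J1: waits 0, runs 0→16
J3: waits 16, runs 16→30
J5: waits 30, runs 30→42
J6: waits 42, runs 42→52
J4: waits 52, runs 52→59
J2: waits 59, runs 59→64
Sum = 0+16+30+42+52+59 = 199.

199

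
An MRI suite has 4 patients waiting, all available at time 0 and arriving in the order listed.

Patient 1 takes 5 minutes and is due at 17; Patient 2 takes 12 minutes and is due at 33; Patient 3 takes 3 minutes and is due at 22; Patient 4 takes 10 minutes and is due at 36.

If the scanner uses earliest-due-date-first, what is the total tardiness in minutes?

EDD (increasing due date): Patient 1 Patient 3 Patient 2 Patient 4.
Patient 1: 0→5, due 17, tardiness 0
Patient 3: 5→8, due 22, tardiness 0
Patient 2: 8→20, due 33, tardiness 0
Patient 4: 20→30, due 36, tardiness 0
Sum = 0+0+0+0 = 0.

0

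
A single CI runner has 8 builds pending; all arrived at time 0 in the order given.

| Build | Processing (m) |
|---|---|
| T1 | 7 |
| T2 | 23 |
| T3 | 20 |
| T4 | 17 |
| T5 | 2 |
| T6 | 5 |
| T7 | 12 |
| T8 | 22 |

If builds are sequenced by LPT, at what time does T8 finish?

LPT (decreasing processing time): T2 T8 T3 T4 T7 T1 T6 T5.
T2: 0→23
T8: 23→45

45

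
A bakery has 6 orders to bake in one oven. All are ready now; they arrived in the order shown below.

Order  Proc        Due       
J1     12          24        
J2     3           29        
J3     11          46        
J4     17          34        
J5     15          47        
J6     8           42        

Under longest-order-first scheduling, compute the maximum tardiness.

37

LPT (decreasing processing time): J4 J5 J1 J3 J6 J2.
J4: 0→17, due 34, tardiness 0
J5: 17→32, due 47, tardiness 0
J1: 32→44, due 24, tardiness 20
J3: 44→55, due 46, tardiness 9
J6: 55→63, due 42, tardiness 21
J2: 63→66, due 29, tardiness 37
Maximum = 37.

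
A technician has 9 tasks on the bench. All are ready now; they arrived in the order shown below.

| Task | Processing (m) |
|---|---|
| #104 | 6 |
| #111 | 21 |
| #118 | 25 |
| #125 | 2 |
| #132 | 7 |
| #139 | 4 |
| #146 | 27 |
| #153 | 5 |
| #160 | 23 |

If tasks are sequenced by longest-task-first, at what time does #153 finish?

114

LPT (decreasing processing time): #146 #118 #160 #111 #132 #104 #153 #139 #125.
#146: 0→27
#118: 27→52
#160: 52→75
#111: 75→96
#132: 96→103
#104: 103→109
#153: 109→114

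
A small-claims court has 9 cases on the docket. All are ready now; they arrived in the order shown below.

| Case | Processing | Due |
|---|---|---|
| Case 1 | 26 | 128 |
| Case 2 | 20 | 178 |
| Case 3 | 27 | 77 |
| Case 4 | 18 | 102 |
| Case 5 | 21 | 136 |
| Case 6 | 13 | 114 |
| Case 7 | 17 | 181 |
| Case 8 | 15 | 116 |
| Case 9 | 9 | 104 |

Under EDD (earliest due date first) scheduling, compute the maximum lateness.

-7

EDD (increasing due date): Case 3 Case 4 Case 9 Case 6 Case 8 Case 1 Case 5 Case 2 Case 7.
Case 3: 0→27, due 77, lateness -50
Case 4: 27→45, due 102, lateness -57
Case 9: 45→54, due 104, lateness -50
Case 6: 54→67, due 114, lateness -47
Case 8: 67→82, due 116, lateness -34
Case 1: 82→108, due 128, lateness -20
Case 5: 108→129, due 136, lateness -7
Case 2: 129→149, due 178, lateness -29
Case 7: 149→166, due 181, lateness -15
Maximum = -7.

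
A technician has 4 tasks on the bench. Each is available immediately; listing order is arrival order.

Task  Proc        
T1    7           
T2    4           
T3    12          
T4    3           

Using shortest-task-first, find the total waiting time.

24

SPT (increasing processing time): T4 T2 T1 T3.
T4: waits 0, runs 0→3
T2: waits 3, runs 3→7
T1: waits 7, runs 7→14
T3: waits 14, runs 14→26
Sum = 0+3+7+14 = 24.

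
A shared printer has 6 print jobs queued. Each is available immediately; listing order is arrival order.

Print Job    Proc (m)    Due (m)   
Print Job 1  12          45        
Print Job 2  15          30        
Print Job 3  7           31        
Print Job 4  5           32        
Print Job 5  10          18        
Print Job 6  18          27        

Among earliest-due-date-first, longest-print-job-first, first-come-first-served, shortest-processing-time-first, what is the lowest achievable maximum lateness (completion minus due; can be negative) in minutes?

23

EDD (increasing due date): Print Job 5 Print Job 6 Print Job 2 Print Job 3 Print Job 4 Print Job 1.
Print Job 5: 0→10, due 18, lateness -8
Print Job 6: 10→28, due 27, lateness 1
Print Job 2: 28→43, due 30, lateness 13
Print Job 3: 43→50, due 31, lateness 19
Print Job 4: 50→55, due 32, lateness 23
Print Job 1: 55→67, due 45, lateness 22
Maximum = 23.
LPT (decreasing processing time): Print Job 6 Print Job 2 Print Job 1 Print Job 5 Print Job 3 Print Job 4.
Print Job 6: 0→18, due 27, lateness -9
Print Job 2: 18→33, due 30, lateness 3
Print Job 1: 33→45, due 45, lateness 0
Print Job 5: 45→55, due 18, lateness 37
Print Job 3: 55→62, due 31, lateness 31
Print Job 4: 62→67, due 32, lateness 35
Maximum = 37.
FIFO (arrival order): Print Job 1 Print Job 2 Print Job 3 Print Job 4 Print Job 5 Print Job 6.
Print Job 1: 0→12, due 45, lateness -33
Print Job 2: 12→27, due 30, lateness -3
Print Job 3: 27→34, due 31, lateness 3
Print Job 4: 34→39, due 32, lateness 7
Print Job 5: 39→49, due 18, lateness 31
Print Job 6: 49→67, due 27, lateness 40
Maximum = 40.
SPT (increasing processing time): Print Job 4 Print Job 3 Print Job 5 Print Job 1 Print Job 2 Print Job 6.
Print Job 4: 0→5, due 32, lateness -27
Print Job 3: 5→12, due 31, lateness -19
Print Job 5: 12→22, due 18, lateness 4
Print Job 1: 22→34, due 45, lateness -11
Print Job 2: 34→49, due 30, lateness 19
Print Job 6: 49→67, due 27, lateness 40
Maximum = 40.
EDD 23, LPT 37, FIFO 40, SPT 40 → minimum 23.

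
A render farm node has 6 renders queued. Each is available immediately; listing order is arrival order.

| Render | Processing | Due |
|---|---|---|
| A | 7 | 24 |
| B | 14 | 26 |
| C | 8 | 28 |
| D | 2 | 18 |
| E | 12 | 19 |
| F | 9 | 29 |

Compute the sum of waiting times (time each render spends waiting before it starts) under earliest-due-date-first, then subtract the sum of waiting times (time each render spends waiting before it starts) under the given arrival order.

-16

EDD (increasing due date): D E A B C F.
D: waits 0, runs 0→2
E: waits 2, runs 2→14
A: waits 14, runs 14→21
B: waits 21, runs 21→35
C: waits 35, runs 35→43
F: waits 43, runs 43→52
Sum = 0+2+14+21+35+43 = 115.
FIFO (arrival order): A B C D E F.
A: waits 0, runs 0→7
B: waits 7, runs 7→21
C: waits 21, runs 21→29
D: waits 29, runs 29→31
E: waits 31, runs 31→43
F: waits 43, runs 43→52
Sum = 0+7+21+29+31+43 = 131.
Difference = 115 − 131 = -16.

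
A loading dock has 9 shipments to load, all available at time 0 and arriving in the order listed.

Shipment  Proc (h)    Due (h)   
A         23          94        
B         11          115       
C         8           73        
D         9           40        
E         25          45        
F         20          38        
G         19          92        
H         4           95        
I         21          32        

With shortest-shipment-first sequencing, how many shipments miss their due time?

SPT (increasing processing time): H C D B G F I A E.
H: 0→4, due 95, tardiness 0
C: 4→12, due 73, tardiness 0
D: 12→21, due 40, tardiness 0
B: 21→32, due 115, tardiness 0
G: 32→51, due 92, tardiness 0
F: 51→71, due 38, tardiness 33
I: 71→92, due 32, tardiness 60
A: 92→115, due 94, tardiness 21
E: 115→140, due 45, tardiness 95
Late shipments: 4.

4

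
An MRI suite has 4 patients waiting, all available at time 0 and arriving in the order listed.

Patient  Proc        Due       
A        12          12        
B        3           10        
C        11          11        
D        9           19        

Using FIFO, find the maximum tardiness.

FIFO (arrival order): A B C D.
A: 0→12, due 12, tardiness 0
B: 12→15, due 10, tardiness 5
C: 15→26, due 11, tardiness 15
D: 26→35, due 19, tardiness 16
Maximum = 16.

16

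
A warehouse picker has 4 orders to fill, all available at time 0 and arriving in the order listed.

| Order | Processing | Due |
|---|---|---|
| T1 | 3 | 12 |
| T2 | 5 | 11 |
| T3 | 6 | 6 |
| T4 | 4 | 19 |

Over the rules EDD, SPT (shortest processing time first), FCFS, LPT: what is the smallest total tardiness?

EDD (increasing due date): T3 T2 T1 T4.
T3: 0→6, due 6, tardiness 0
T2: 6→11, due 11, tardiness 0
T1: 11→14, due 12, tardiness 2
T4: 14→18, due 19, tardiness 0
Sum = 0+0+2+0 = 2.
SPT (increasing processing time): T1 T4 T2 T3.
T1: 0→3, due 12, tardiness 0
T4: 3→7, due 19, tardiness 0
T2: 7→12, due 11, tardiness 1
T3: 12→18, due 6, tardiness 12
Sum = 0+0+1+12 = 13.
FIFO (arrival order): T1 T2 T3 T4.
T1: 0→3, due 12, tardiness 0
T2: 3→8, due 11, tardiness 0
T3: 8→14, due 6, tardiness 8
T4: 14→18, due 19, tardiness 0
Sum = 0+0+8+0 = 8.
LPT (decreasing processing time): T3 T2 T4 T1.
T3: 0→6, due 6, tardiness 0
T2: 6→11, due 11, tardiness 0
T4: 11→15, due 19, tardiness 0
T1: 15→18, due 12, tardiness 6
Sum = 0+0+0+6 = 6.
EDD 2, SPT 13, FIFO 8, LPT 6 → minimum 2.

2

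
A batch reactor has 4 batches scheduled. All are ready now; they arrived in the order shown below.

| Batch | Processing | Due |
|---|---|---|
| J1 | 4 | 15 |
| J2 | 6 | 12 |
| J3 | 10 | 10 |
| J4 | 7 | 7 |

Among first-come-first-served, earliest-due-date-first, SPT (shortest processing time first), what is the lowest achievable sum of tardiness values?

FIFO (arrival order): J1 J2 J3 J4.
J1: 0→4, due 15, tardiness 0
J2: 4→10, due 12, tardiness 0
J3: 10→20, due 10, tardiness 10
J4: 20→27, due 7, tardiness 20
Sum = 0+0+10+20 = 30.
EDD (increasing due date): J4 J3 J2 J1.
J4: 0→7, due 7, tardiness 0
J3: 7→17, due 10, tardiness 7
J2: 17→23, due 12, tardiness 11
J1: 23→27, due 15, tardiness 12
Sum = 0+7+11+12 = 30.
SPT (increasing processing time): J1 J2 J4 J3.
J1: 0→4, due 15, tardiness 0
J2: 4→10, due 12, tardiness 0
J4: 10→17, due 7, tardiness 10
J3: 17→27, due 10, tardiness 17
Sum = 0+0+10+17 = 27.
FIFO 30, EDD 30, SPT 27 → minimum 27.

27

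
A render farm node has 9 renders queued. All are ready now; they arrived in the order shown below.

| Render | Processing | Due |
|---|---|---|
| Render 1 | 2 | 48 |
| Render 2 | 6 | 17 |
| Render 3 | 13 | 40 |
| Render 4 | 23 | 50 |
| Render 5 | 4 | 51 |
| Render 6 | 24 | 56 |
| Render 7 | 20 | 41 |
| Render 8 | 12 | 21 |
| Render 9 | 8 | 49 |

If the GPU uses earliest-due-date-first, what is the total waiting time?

392

EDD (increasing due date): Render 2 Render 8 Render 3 Render 7 Render 1 Render 9 Render 4 Render 5 Render 6.
Render 2: waits 0, runs 0→6
Render 8: waits 6, runs 6→18
Render 3: waits 18, runs 18→31
Render 7: waits 31, runs 31→51
Render 1: waits 51, runs 51→53
Render 9: waits 53, runs 53→61
Render 4: waits 61, runs 61→84
Render 5: waits 84, runs 84→88
Render 6: waits 88, runs 88→112
Sum = 0+6+18+31+51+53+61+84+88 = 392.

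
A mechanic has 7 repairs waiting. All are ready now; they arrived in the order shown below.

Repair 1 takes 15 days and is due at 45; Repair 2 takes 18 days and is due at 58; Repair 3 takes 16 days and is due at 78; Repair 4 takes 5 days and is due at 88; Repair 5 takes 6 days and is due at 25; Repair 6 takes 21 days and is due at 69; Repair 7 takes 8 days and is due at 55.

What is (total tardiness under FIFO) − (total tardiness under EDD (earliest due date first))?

74

FIFO (arrival order): Repair 1 Repair 2 Repair 3 Repair 4 Repair 5 Repair 6 Repair 7.
Repair 1: 0→15, due 45, tardiness 0
Repair 2: 15→33, due 58, tardiness 0
Repair 3: 33→49, due 78, tardiness 0
Repair 4: 49→54, due 88, tardiness 0
Repair 5: 54→60, due 25, tardiness 35
Repair 6: 60→81, due 69, tardiness 12
Repair 7: 81→89, due 55, tardiness 34
Sum = 0+0+0+0+35+12+34 = 81.
EDD (increasing due date): Repair 5 Repair 1 Repair 7 Repair 2 Repair 6 Repair 3 Repair 4.
Repair 5: 0→6, due 25, tardiness 0
Repair 1: 6→21, due 45, tardiness 0
Repair 7: 21→29, due 55, tardiness 0
Repair 2: 29→47, due 58, tardiness 0
Repair 6: 47→68, due 69, tardiness 0
Repair 3: 68→84, due 78, tardiness 6
Repair 4: 84→89, due 88, tardiness 1
Sum = 0+0+0+0+0+6+1 = 7.
Difference = 81 − 7 = 74.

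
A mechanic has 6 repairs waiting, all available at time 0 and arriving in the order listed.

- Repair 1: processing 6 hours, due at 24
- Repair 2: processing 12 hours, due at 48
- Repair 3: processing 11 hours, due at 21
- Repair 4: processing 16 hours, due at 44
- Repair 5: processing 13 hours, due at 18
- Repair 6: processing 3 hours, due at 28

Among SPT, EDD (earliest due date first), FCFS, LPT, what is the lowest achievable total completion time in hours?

170

SPT (increasing processing time): Repair 6 Repair 1 Repair 3 Repair 2 Repair 5 Repair 4.
Repair 6: 0→3
Repair 1: 3→9
Repair 3: 9→20
Repair 2: 20→32
Repair 5: 32→45
Repair 4: 45→61
Sum = 3+9+20+32+45+61 = 170.
EDD (increasing due date): Repair 5 Repair 3 Repair 1 Repair 6 Repair 4 Repair 2.
Repair 5: 0→13
Repair 3: 13→24
Repair 1: 24→30
Repair 6: 30→33
Repair 4: 33→49
Repair 2: 49→61
Sum = 13+24+30+33+49+61 = 210.
FIFO (arrival order): Repair 1 Repair 2 Repair 3 Repair 4 Repair 5 Repair 6.
Repair 1: 0→6
Repair 2: 6→18
Repair 3: 18→29
Repair 4: 29→45
Repair 5: 45→58
Repair 6: 58→61
Sum = 6+18+29+45+58+61 = 217.
LPT (decreasing processing time): Repair 4 Repair 5 Repair 2 Repair 3 Repair 1 Repair 6.
Repair 4: 0→16
Repair 5: 16→29
Repair 2: 29→41
Repair 3: 41→52
Repair 1: 52→58
Repair 6: 58→61
Sum = 16+29+41+52+58+61 = 257.
SPT 170, EDD 210, FIFO 217, LPT 257 → minimum 170.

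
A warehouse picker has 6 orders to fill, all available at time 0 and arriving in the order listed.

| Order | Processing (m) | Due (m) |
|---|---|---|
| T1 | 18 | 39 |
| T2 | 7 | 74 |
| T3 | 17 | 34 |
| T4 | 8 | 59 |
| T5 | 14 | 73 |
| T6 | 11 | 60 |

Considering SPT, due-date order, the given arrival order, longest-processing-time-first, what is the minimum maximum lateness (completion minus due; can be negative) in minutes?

SPT (increasing processing time): T2 T4 T6 T5 T3 T1.
T2: 0→7, due 74, lateness -67
T4: 7→15, due 59, lateness -44
T6: 15→26, due 60, lateness -34
T5: 26→40, due 73, lateness -33
T3: 40→57, due 34, lateness 23
T1: 57→75, due 39, lateness 36
Maximum = 36.
EDD (increasing due date): T3 T1 T4 T6 T5 T2.
T3: 0→17, due 34, lateness -17
T1: 17→35, due 39, lateness -4
T4: 35→43, due 59, lateness -16
T6: 43→54, due 60, lateness -6
T5: 54→68, due 73, lateness -5
T2: 68→75, due 74, lateness 1
Maximum = 1.
FIFO (arrival order): T1 T2 T3 T4 T5 T6.
T1: 0→18, due 39, lateness -21
T2: 18→25, due 74, lateness -49
T3: 25→42, due 34, lateness 8
T4: 42→50, due 59, lateness -9
T5: 50→64, due 73, lateness -9
T6: 64→75, due 60, lateness 15
Maximum = 15.
LPT (decreasing processing time): T1 T3 T5 T6 T4 T2.
T1: 0→18, due 39, lateness -21
T3: 18→35, due 34, lateness 1
T5: 35→49, due 73, lateness -24
T6: 49→60, due 60, lateness 0
T4: 60→68, due 59, lateness 9
T2: 68→75, due 74, lateness 1
Maximum = 9.
SPT 36, EDD 1, FIFO 15, LPT 9 → minimum 1.

1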